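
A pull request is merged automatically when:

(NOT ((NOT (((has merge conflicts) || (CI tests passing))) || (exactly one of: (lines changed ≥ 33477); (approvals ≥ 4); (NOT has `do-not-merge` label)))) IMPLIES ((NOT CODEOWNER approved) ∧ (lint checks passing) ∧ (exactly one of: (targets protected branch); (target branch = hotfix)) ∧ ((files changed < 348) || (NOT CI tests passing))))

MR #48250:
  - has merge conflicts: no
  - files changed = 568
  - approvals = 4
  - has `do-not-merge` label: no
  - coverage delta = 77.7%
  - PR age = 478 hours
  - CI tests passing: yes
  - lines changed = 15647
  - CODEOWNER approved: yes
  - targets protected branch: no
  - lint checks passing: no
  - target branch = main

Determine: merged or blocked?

Blocked

Atomic conditions:
  has merge conflicts: no → false
  CI tests passing: yes → true
  lines changed ≥ 33477: 15647 ≥ 33477 is false
  approvals ≥ 4: 4 ≥ 4 is true
  NOT has `do-not-merge` label: no → true
  NOT CODEOWNER approved: yes → false
  lint checks passing: no → false
  targets protected branch: no → false
  target branch = hotfix: main == hotfix is false
  files changed < 348: 568 < 348 is false
  NOT CI tests passing: yes → false
Combine:
[1.1.1.1] false OR true = true
[1.1.1] NOT true = false
[1.1.2] exactly-one(false, true, true) = false
[1.1] false OR false = false
[1] NOT false = true
[2.3] exactly-one(false, false) = false
[2.4] false OR false = false
[2] false AND false AND false AND false = false
[root] true → false = false
Overall: false → blocked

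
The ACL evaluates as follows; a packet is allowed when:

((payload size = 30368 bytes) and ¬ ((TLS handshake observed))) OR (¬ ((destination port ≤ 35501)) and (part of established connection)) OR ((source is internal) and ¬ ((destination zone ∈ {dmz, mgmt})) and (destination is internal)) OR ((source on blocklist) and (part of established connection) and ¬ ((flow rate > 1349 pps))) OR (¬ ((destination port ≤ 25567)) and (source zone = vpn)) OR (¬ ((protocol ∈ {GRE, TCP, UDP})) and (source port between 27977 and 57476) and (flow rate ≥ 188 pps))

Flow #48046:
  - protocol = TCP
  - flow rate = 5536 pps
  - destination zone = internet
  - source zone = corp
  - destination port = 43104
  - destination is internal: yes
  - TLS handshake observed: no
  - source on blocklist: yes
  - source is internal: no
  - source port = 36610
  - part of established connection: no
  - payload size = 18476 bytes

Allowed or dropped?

Dropped

Atomic conditions:
  payload size = 30368 bytes: 18476 == 30368 is false
  TLS handshake observed: no → false
  destination port ≤ 35501: 43104 ≤ 35501 is false
  part of established connection: no → false
  source is internal: no → false
  destination zone ∈ {dmz, mgmt}: internet is not in the set → false
  destination is internal: yes → true
  source on blocklist: yes → true
  flow rate > 1349 pps: 5536 > 1349 is true
  destination port ≤ 25567: 43104 ≤ 25567 is false
  source zone = vpn: corp == vpn is false
  protocol ∈ {GRE, TCP, UDP}: TCP is in the set → true
  source port between 27977 and 57476: 36610 in [27977, 57476] is true
  flow rate ≥ 188 pps: 5536 ≥ 188 is true
Combine:
[1.2] NOT false = true
[1] false AND true = false
[2.1] NOT false = true
[2] true AND false = false
[3.2] NOT false = true
[3] false AND true AND true = false
[4.3] NOT true = false
[4] true AND false AND false = false
[5.1] NOT false = true
[5] true AND false = false
[6.1] NOT true = false
[6] false AND true AND true = false
[root] false OR false OR false OR false OR false OR false = false
Overall: false → dropped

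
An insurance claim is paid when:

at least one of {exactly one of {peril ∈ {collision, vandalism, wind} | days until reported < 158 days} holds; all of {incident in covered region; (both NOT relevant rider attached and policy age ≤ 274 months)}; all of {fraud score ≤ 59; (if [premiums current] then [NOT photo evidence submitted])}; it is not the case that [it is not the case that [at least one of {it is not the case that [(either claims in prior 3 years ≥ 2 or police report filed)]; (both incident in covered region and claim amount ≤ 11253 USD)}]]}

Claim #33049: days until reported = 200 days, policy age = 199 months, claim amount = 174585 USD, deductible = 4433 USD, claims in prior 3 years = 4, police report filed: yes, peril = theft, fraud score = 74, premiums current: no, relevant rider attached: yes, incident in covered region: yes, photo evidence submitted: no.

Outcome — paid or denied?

Denied

Atomic conditions:
  peril ∈ {collision, vandalism, wind}: theft is not in the set → false
  days until reported < 158 days: 200 < 158 is false
  incident in covered region: yes → true
  NOT relevant rider attached: yes → false
  policy age ≤ 274 months: 199 ≤ 274 is true
  fraud score ≤ 59: 74 ≤ 59 is false
  premiums current: no → false
  NOT photo evidence submitted: no → true
  claims in prior 3 years ≥ 2: 4 ≥ 2 is true
  police report filed: yes → true
  claim amount ≤ 11253 USD: 174585 ≤ 11253 is false
Combine:
[1] exactly-one(false, false) = false
[2.2] false AND true = false
[2] true AND false = false
[3.2] false → true (antecedent false ⇒ implication holds) = true
[3] false AND true = false
[4.1.1.1.1] true OR true = true
[4.1.1.1] NOT true = false
[4.1.1.2] true AND false = false
[4.1.1] false OR false = false
[4.1] NOT false = true
[4] NOT true = false
[root] false OR false OR false OR false = false
Overall: false → denied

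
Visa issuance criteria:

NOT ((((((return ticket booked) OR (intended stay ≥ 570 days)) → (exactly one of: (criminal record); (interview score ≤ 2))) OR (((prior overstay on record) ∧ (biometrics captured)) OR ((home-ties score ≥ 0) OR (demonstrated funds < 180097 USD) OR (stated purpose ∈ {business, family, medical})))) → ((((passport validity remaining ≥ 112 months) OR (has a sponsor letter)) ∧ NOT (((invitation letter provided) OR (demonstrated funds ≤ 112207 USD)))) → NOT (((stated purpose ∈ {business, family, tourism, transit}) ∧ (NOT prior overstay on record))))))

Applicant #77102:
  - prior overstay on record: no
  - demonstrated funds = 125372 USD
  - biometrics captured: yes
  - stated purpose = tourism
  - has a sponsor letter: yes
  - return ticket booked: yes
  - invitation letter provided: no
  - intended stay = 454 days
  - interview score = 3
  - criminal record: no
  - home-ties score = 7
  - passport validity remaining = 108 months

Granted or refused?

Granted

Atomic conditions:
  return ticket booked: yes → true
  intended stay ≥ 570 days: 454 ≥ 570 is false
  criminal record: no → false
  interview score ≤ 2: 3 ≤ 2 is false
  prior overstay on record: no → false
  biometrics captured: yes → true
  home-ties score ≥ 0: 7 ≥ 0 is true
  demonstrated funds < 180097 USD: 125372 < 180097 is true
  stated purpose ∈ {business, family, medical}: tourism is not in the set → false
  passport validity remaining ≥ 112 months: 108 ≥ 112 is false
  has a sponsor letter: yes → true
  invitation letter provided: no → false
  demonstrated funds ≤ 112207 USD: 125372 ≤ 112207 is false
  stated purpose ∈ {business, family, tourism, transit}: tourism is in the set → true
  NOT prior overstay on record: no → true
Combine:
[1.1.1.1] true OR false = true
[1.1.1.2] exactly-one(false, false) = false
[1.1.1] true → false = false
[1.1.2.1] false AND true = false
[1.1.2.2] true OR true OR false = true
[1.1.2] false OR true = true
[1.1] false OR true = true
[1.2.1.1] false OR true = true
[1.2.1.2.1] false OR false = false
[1.2.1.2] NOT false = true
[1.2.1] true AND true = true
[1.2.2.1] true AND true = true
[1.2.2] NOT true = false
[1.2] true → false = false
[1] true → false = false
[root] NOT false = true
Overall: true → granted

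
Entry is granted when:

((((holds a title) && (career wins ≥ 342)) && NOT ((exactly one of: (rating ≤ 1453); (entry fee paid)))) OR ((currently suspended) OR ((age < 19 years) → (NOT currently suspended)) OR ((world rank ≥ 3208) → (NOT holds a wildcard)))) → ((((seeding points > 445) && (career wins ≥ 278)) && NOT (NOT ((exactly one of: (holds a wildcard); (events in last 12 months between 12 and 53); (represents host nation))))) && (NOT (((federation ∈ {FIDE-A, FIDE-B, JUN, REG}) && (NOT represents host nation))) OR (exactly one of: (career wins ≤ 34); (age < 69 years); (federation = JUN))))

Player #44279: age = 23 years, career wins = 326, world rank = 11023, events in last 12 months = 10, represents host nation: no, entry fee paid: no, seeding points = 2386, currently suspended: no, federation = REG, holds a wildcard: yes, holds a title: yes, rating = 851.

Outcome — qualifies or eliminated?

Atomic conditions:
  holds a title: yes → true
  career wins ≥ 342: 326 ≥ 342 is false
  rating ≤ 1453: 851 ≤ 1453 is true
  entry fee paid: no → false
  currently suspended: no → false
  age < 19 years: 23 < 19 is false
  NOT currently suspended: no → true
  world rank ≥ 3208: 11023 ≥ 3208 is true
  NOT holds a wildcard: yes → false
  seeding points > 445: 2386 > 445 is true
  career wins ≥ 278: 326 ≥ 278 is true
  holds a wildcard: yes → true
  events in last 12 months between 12 and 53: 10 in [12, 53] is false
  represents host nation: no → false
  federation ∈ {FIDE-A, FIDE-B, JUN, REG}: REG is in the set → true
  NOT represents host nation: no → true
  career wins ≤ 34: 326 ≤ 34 is false
  age < 69 years: 23 < 69 is true
  federation = JUN: REG == JUN is false
Combine:
[1.1.1] true AND false = false
[1.1.2.1] exactly-one(true, false) = true
[1.1.2] NOT true = false
[1.1] false AND false = false
[1.2.2] false → true (antecedent false ⇒ implication holds) = true
[1.2.3] true → false = false
[1.2] false OR true OR false = true
[1] false OR true = true
[2.1.1] true AND true = true
[2.1.2.1.1] exactly-one(true, false, false) = true
[2.1.2.1] NOT true = false
[2.1.2] NOT false = true
[2.1] true AND true = true
[2.2.1.1] true AND true = true
[2.2.1] NOT true = false
[2.2.2] exactly-one(false, true, false) = true
[2.2] false OR true = true
[2] true AND true = true
[root] true → true = true
Overall: true → qualifies

Qualifies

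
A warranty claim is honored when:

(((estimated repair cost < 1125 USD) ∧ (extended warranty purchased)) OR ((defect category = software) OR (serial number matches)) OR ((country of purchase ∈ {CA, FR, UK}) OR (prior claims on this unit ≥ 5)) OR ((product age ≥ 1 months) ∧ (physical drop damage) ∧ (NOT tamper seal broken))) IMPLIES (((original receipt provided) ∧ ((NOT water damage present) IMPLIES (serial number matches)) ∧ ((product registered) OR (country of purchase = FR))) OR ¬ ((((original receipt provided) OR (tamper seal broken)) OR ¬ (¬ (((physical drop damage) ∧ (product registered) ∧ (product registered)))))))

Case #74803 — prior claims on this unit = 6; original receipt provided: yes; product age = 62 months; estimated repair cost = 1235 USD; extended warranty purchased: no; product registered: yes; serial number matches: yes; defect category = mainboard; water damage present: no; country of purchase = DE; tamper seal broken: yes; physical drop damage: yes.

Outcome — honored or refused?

Honored

Atomic conditions:
  estimated repair cost < 1125 USD: 1235 < 1125 is false
  extended warranty purchased: no → false
  defect category = software: mainboard == software is false
  serial number matches: yes → true
  country of purchase ∈ {CA, FR, UK}: DE is not in the set → false
  prior claims on this unit ≥ 5: 6 ≥ 5 is true
  product age ≥ 1 months: 62 ≥ 1 is true
  physical drop damage: yes → true
  NOT tamper seal broken: yes → false
  original receipt provided: yes → true
  NOT water damage present: no → true
  product registered: yes → true
  country of purchase = FR: DE == FR is false
  tamper seal broken: yes → true
Combine:
[1.1] false AND false = false
[1.2] false OR true = true
[1.3] false OR true = true
[1.4] true AND true AND false = false
[1] false OR true OR true OR false = true
[2.1.2] true → true = true
[2.1.3] true OR false = true
[2.1] true AND true AND true = true
[2.2.1.1] true OR true = true
[2.2.1.2.1.1] true AND true AND true = true
[2.2.1.2.1] NOT true = false
[2.2.1.2] NOT false = true
[2.2.1] true OR true = true
[2.2] NOT true = false
[2] true OR false = true
[root] true → true = true
Overall: true → honored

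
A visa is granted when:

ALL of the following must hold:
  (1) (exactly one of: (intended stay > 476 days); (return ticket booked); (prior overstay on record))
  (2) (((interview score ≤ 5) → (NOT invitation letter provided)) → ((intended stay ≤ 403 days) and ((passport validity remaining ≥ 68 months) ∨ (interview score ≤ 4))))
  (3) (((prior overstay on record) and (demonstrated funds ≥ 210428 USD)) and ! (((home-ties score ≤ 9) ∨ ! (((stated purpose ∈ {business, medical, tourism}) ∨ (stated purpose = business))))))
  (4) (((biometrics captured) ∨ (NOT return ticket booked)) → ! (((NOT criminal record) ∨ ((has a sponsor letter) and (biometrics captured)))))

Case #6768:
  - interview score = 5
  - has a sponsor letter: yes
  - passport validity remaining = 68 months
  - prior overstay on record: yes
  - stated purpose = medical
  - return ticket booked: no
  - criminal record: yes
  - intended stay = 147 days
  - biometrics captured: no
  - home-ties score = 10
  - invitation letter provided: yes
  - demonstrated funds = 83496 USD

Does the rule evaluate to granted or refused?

Atomic conditions:
  intended stay > 476 days: 147 > 476 is false
  return ticket booked: no → false
  prior overstay on record: yes → true
  interview score ≤ 5: 5 ≤ 5 is true
  NOT invitation letter provided: yes → false
  intended stay ≤ 403 days: 147 ≤ 403 is true
  passport validity remaining ≥ 68 months: 68 ≥ 68 is true
  interview score ≤ 4: 5 ≤ 4 is false
  demonstrated funds ≥ 210428 USD: 83496 ≥ 210428 is false
  home-ties score ≤ 9: 10 ≤ 9 is false
  stated purpose ∈ {business, medical, tourism}: medical is in the set → true
  stated purpose = business: medical == business is false
  biometrics captured: no → false
  NOT return ticket booked: no → true
  NOT criminal record: yes → false
  has a sponsor letter: yes → true
Combine:
[1] exactly-one(false, false, true) = true
[2.1] true → false = false
[2.2.2] true OR false = true
[2.2] true AND true = true
[2] false → true (antecedent false ⇒ implication holds) = true
[3.1] true AND false = false
[3.2.1.2.1] true OR false = true
[3.2.1.2] NOT true = false
[3.2.1] false OR false = false
[3.2] NOT false = true
[3] false AND true = false
[4.1] false OR true = true
[4.2.1.2] true AND false = false
[4.2.1] false OR false = false
[4.2] NOT false = true
[4] true → true = true
[root] true AND true AND false AND true = false
Overall: false → refused

Refused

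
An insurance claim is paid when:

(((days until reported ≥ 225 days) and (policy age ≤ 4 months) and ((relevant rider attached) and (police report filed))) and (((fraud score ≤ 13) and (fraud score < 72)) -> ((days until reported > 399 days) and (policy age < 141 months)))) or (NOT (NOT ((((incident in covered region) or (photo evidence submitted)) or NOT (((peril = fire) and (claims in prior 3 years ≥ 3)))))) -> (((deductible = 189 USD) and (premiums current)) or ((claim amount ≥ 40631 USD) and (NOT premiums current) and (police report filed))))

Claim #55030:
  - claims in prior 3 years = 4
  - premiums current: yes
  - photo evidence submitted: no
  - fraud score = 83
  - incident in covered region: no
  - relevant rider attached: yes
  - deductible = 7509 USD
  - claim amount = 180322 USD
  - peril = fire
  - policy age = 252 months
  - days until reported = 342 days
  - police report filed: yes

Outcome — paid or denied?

Paid

Atomic conditions:
  days until reported ≥ 225 days: 342 ≥ 225 is true
  policy age ≤ 4 months: 252 ≤ 4 is false
  relevant rider attached: yes → true
  police report filed: yes → true
  fraud score ≤ 13: 83 ≤ 13 is false
  fraud score < 72: 83 < 72 is false
  days until reported > 399 days: 342 > 399 is false
  policy age < 141 months: 252 < 141 is false
  incident in covered region: no → false
  photo evidence submitted: no → false
  peril = fire: fire == fire is true
  claims in prior 3 years ≥ 3: 4 ≥ 3 is true
  deductible = 189 USD: 7509 == 189 is false
  premiums current: yes → true
  claim amount ≥ 40631 USD: 180322 ≥ 40631 is true
  NOT premiums current: yes → false
Combine:
[1.1.3] true AND true = true
[1.1] true AND false AND true = false
[1.2.1] false AND false = false
[1.2.2] false AND false = false
[1.2] false → false (antecedent false ⇒ implication holds) = true
[1] false AND true = false
[2.1.1.1.1] false OR false = false
[2.1.1.1.2.1] true AND true = true
[2.1.1.1.2] NOT true = false
[2.1.1.1] false OR false = false
[2.1.1] NOT false = true
[2.1] NOT true = false
[2.2.1] false AND true = false
[2.2.2] true AND false AND true = false
[2.2] false OR false = false
[2] false → false (antecedent false ⇒ implication holds) = true
[root] false OR true = true
Overall: true → paid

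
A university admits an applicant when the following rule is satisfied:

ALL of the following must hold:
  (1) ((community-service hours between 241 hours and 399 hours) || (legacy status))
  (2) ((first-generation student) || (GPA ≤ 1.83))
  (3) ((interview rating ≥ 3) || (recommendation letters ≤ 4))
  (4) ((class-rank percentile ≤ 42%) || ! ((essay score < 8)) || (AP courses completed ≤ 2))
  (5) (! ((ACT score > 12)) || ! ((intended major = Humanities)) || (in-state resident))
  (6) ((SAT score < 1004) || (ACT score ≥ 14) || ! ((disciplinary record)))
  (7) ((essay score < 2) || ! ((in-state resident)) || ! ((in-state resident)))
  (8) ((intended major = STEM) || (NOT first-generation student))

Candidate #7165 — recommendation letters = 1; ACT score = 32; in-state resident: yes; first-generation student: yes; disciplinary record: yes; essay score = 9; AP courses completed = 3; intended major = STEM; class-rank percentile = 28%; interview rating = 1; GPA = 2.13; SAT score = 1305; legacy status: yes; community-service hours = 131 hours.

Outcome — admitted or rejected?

Atomic conditions:
  community-service hours between 241 hours and 399 hours: 131 in [241, 399] is false
  legacy status: yes → true
  first-generation student: yes → true
  GPA ≤ 1.83: 2.13 ≤ 1.83 is false
  interview rating ≥ 3: 1 ≥ 3 is false
  recommendation letters ≤ 4: 1 ≤ 4 is true
  class-rank percentile ≤ 42%: 28 ≤ 42 is true
  essay score < 8: 9 < 8 is false
  AP courses completed ≤ 2: 3 ≤ 2 is false
  ACT score > 12: 32 > 12 is true
  intended major = Humanities: STEM == Humanities is false
  in-state resident: yes → true
  SAT score < 1004: 1305 < 1004 is false
  ACT score ≥ 14: 32 ≥ 14 is true
  disciplinary record: yes → true
  essay score < 2: 9 < 2 is false
  intended major = STEM: STEM == STEM is true
  NOT first-generation student: yes → false
Combine:
[1] false OR true = true
[2] true OR false = true
[3] false OR true = true
[4.2] NOT false = true
[4] true OR true OR false = true
[5.1] NOT true = false
[5.2] NOT false = true
[5] false OR true OR true = true
[6.3] NOT true = false
[6] false OR true OR false = true
[7.2] NOT true = false
[7.3] NOT true = false
[7] false OR false OR false = false
[8] true OR false = true
[root] true AND true AND true AND true AND true AND true AND false AND true = false
Overall: false → rejected

Rejected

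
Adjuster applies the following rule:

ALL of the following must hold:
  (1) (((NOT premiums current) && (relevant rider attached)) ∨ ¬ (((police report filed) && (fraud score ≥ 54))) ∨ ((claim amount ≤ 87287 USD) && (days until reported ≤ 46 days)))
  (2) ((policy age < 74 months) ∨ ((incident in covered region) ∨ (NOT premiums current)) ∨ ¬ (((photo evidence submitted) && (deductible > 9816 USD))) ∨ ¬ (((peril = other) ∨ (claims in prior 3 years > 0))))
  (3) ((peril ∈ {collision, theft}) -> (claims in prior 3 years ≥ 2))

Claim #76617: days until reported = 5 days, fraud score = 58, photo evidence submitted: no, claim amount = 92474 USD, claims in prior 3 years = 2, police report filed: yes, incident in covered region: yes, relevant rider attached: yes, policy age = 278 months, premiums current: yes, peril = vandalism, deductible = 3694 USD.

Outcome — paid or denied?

Atomic conditions:
  NOT premiums current: yes → false
  relevant rider attached: yes → true
  police report filed: yes → true
  fraud score ≥ 54: 58 ≥ 54 is true
  claim amount ≤ 87287 USD: 92474 ≤ 87287 is false
  days until reported ≤ 46 days: 5 ≤ 46 is true
  policy age < 74 months: 278 < 74 is false
  incident in covered region: yes → true
  photo evidence submitted: no → false
  deductible > 9816 USD: 3694 > 9816 is false
  peril = other: vandalism == other is false
  claims in prior 3 years > 0: 2 > 0 is true
  peril ∈ {collision, theft}: vandalism is not in the set → false
  claims in prior 3 years ≥ 2: 2 ≥ 2 is true
Combine:
[1.1] false AND true = false
[1.2.1] true AND true = true
[1.2] NOT true = false
[1.3] false AND true = false
[1] false OR false OR false = false
[2.2] true OR false = true
[2.3.1] false AND false = false
[2.3] NOT false = true
[2.4.1] false OR true = true
[2.4] NOT true = false
[2] false OR true OR true OR false = true
[3] false → true (antecedent false ⇒ implication holds) = true
[root] false AND true AND true = false
Overall: false → denied

Denied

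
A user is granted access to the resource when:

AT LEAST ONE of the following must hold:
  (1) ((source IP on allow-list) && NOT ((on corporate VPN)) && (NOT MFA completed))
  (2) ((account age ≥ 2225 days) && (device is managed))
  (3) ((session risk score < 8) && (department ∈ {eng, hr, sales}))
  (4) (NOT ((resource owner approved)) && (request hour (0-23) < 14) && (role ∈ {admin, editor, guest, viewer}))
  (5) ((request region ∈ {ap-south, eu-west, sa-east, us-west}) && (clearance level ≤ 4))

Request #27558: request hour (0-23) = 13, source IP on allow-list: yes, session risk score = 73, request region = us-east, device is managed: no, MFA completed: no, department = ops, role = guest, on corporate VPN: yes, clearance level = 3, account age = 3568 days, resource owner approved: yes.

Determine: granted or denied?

Denied

Atomic conditions:
  source IP on allow-list: yes → true
  on corporate VPN: yes → true
  NOT MFA completed: no → true
  account age ≥ 2225 days: 3568 ≥ 2225 is true
  device is managed: no → false
  session risk score < 8: 73 < 8 is false
  department ∈ {eng, hr, sales}: ops is not in the set → false
  resource owner approved: yes → true
  request hour (0-23) < 14: 13 < 14 is true
  role ∈ {admin, editor, guest, viewer}: guest is in the set → true
  request region ∈ {ap-south, eu-west, sa-east, us-west}: us-east is not in the set → false
  clearance level ≤ 4: 3 ≤ 4 is true
Combine:
[1.2] NOT true = false
[1] true AND false AND true = false
[2] true AND false = false
[3] false AND false = false
[4.1] NOT true = false
[4] false AND true AND true = false
[5] false AND true = false
[root] false OR false OR false OR false OR false = false
Overall: false → denied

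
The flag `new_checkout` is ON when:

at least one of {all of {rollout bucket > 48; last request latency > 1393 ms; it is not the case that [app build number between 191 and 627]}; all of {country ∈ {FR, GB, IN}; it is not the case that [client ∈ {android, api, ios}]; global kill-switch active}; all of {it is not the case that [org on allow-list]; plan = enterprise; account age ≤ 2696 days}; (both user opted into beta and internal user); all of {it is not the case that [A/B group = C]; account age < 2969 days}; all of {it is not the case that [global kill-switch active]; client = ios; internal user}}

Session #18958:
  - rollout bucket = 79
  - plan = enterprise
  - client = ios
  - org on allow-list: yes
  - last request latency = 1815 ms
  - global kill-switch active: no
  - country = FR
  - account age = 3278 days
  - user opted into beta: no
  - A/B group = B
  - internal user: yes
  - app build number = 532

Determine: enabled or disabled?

Atomic conditions:
  rollout bucket > 48: 79 > 48 is true
  last request latency > 1393 ms: 1815 > 1393 is true
  app build number between 191 and 627: 532 in [191, 627] is true
  country ∈ {FR, GB, IN}: FR is in the set → true
  client ∈ {android, api, ios}: ios is in the set → true
  global kill-switch active: no → false
  org on allow-list: yes → true
  plan = enterprise: enterprise == enterprise is true
  account age ≤ 2696 days: 3278 ≤ 2696 is false
  user opted into beta: no → false
  internal user: yes → true
  A/B group = C: B == C is false
  account age < 2969 days: 3278 < 2969 is false
  client = ios: ios == ios is true
Combine:
[1.3] NOT true = false
[1] true AND true AND false = false
[2.2] NOT true = false
[2] true AND false AND false = false
[3.1] NOT true = false
[3] false AND true AND false = false
[4] false AND true = false
[5.1] NOT false = true
[5] true AND false = false
[6.1] NOT false = true
[6] true AND true AND true = true
[root] false OR false OR false OR false OR false OR true = true
Overall: true → enabled

Enabled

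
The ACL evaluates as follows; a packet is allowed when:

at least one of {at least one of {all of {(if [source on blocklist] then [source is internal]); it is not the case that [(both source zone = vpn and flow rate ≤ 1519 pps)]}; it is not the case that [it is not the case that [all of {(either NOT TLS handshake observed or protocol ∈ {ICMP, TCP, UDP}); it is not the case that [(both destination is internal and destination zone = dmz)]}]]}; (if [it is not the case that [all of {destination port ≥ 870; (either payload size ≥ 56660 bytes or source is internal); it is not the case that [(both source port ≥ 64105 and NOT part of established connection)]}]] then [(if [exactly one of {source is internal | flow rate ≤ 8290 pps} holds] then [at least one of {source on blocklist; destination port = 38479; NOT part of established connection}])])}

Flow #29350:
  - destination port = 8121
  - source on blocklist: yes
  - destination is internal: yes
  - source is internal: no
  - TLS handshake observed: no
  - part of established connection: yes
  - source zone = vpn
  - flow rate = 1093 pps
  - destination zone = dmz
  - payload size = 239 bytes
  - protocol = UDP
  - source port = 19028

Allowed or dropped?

Allowed

Atomic conditions:
  source on blocklist: yes → true
  source is internal: no → false
  source zone = vpn: vpn == vpn is true
  flow rate ≤ 1519 pps: 1093 ≤ 1519 is true
  NOT TLS handshake observed: no → true
  protocol ∈ {ICMP, TCP, UDP}: UDP is in the set → true
  destination is internal: yes → true
  destination zone = dmz: dmz == dmz is true
  destination port ≥ 870: 8121 ≥ 870 is true
  payload size ≥ 56660 bytes: 239 ≥ 56660 is false
  source port ≥ 64105: 19028 ≥ 64105 is false
  NOT part of established connection: yes → false
  flow rate ≤ 8290 pps: 1093 ≤ 8290 is true
  destination port = 38479: 8121 == 38479 is false
Combine:
[1.1.1] true → false = false
[1.1.2.1] true AND true = true
[1.1.2] NOT true = false
[1.1] false AND false = false
[1.2.1.1.1] true OR true = true
[1.2.1.1.2.1] true AND true = true
[1.2.1.1.2] NOT true = false
[1.2.1.1] true AND false = false
[1.2.1] NOT false = true
[1.2] NOT true = false
[1] false OR false = false
[2.1.1.2] false OR false = false
[2.1.1.3.1] false AND false = false
[2.1.1.3] NOT false = true
[2.1.1] true AND false AND true = false
[2.1] NOT false = true
[2.2.1] exactly-one(false, true) = true
[2.2.2] true OR false OR false = true
[2.2] true → true = true
[2] true → true = true
[root] false OR true = true
Overall: true → allowed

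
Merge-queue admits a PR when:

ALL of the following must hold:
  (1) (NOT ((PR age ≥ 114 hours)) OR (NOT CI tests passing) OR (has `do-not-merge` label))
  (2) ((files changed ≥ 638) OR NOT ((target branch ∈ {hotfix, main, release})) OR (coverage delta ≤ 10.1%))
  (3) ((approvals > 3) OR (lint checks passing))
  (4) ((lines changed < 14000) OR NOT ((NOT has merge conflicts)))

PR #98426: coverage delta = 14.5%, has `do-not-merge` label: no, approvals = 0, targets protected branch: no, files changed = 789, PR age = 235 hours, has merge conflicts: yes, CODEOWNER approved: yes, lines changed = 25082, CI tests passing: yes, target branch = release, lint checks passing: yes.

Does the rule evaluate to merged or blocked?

Atomic conditions:
  PR age ≥ 114 hours: 235 ≥ 114 is true
  NOT CI tests passing: yes → false
  has `do-not-merge` label: no → false
  files changed ≥ 638: 789 ≥ 638 is true
  target branch ∈ {hotfix, main, release}: release is in the set → true
  coverage delta ≤ 10.1%: 14.5 ≤ 10.1 is false
  approvals > 3: 0 > 3 is false
  lint checks passing: yes → true
  lines changed < 14000: 25082 < 14000 is false
  NOT has merge conflicts: yes → false
Combine:
[1.1] NOT true = false
[1] false OR false OR false = false
[2.2] NOT true = false
[2] true OR false OR false = true
[3] false OR true = true
[4.2] NOT false = true
[4] false OR true = true
[root] false AND true AND true AND true = false
Overall: false → blocked

Blocked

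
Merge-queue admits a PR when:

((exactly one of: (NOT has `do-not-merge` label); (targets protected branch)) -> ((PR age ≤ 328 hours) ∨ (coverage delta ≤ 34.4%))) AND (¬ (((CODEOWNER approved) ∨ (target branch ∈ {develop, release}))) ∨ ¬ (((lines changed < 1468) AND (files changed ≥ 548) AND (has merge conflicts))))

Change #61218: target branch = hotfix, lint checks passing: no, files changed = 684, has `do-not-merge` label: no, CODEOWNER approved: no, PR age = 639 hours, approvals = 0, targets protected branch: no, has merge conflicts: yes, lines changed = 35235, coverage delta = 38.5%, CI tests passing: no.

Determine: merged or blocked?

Atomic conditions:
  NOT has `do-not-merge` label: no → true
  targets protected branch: no → false
  PR age ≤ 328 hours: 639 ≤ 328 is false
  coverage delta ≤ 34.4%: 38.5 ≤ 34.4 is false
  CODEOWNER approved: no → false
  target branch ∈ {develop, release}: hotfix is not in the set → false
  lines changed < 1468: 35235 < 1468 is false
  files changed ≥ 548: 684 ≥ 548 is true
  has merge conflicts: yes → true
Combine:
[1.1] exactly-one(true, false) = true
[1.2] false OR false = false
[1] true → false = false
[2.1.1] false OR false = false
[2.1] NOT false = true
[2.2.1] false AND true AND true = false
[2.2] NOT false = true
[2] true OR true = true
[root] false AND true = false
Overall: false → blocked

Blocked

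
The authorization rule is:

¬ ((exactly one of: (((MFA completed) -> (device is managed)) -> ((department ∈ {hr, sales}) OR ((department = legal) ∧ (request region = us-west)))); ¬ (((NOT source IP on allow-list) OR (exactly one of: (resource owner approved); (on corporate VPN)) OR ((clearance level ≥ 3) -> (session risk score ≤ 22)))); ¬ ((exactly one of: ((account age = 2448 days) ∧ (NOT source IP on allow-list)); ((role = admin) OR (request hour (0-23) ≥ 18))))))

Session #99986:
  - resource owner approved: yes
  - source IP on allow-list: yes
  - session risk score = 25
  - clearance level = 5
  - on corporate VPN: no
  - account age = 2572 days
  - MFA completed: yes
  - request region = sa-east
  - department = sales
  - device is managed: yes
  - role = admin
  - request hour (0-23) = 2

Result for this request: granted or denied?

Atomic conditions:
  MFA completed: yes → true
  device is managed: yes → true
  department ∈ {hr, sales}: sales is in the set → true
  department = legal: sales == legal is false
  request region = us-west: sa-east == us-west is false
  NOT source IP on allow-list: yes → false
  resource owner approved: yes → true
  on corporate VPN: no → false
  clearance level ≥ 3: 5 ≥ 3 is true
  session risk score ≤ 22: 25 ≤ 22 is false
  account age = 2448 days: 2572 == 2448 is false
  role = admin: admin == admin is true
  request hour (0-23) ≥ 18: 2 ≥ 18 is false
Combine:
[1.1.1] true → true = true
[1.1.2.2] false AND false = false
[1.1.2] true OR false = true
[1.1] true → true = true
[1.2.1.2] exactly-one(true, false) = true
[1.2.1.3] true → false = false
[1.2.1] false OR true OR false = true
[1.2] NOT true = false
[1.3.1.1] false AND false = false
[1.3.1.2] true OR false = true
[1.3.1] exactly-one(false, true) = true
[1.3] NOT true = false
[1] exactly-one(true, false, false) = true
[root] NOT true = false
Overall: false → denied

Denied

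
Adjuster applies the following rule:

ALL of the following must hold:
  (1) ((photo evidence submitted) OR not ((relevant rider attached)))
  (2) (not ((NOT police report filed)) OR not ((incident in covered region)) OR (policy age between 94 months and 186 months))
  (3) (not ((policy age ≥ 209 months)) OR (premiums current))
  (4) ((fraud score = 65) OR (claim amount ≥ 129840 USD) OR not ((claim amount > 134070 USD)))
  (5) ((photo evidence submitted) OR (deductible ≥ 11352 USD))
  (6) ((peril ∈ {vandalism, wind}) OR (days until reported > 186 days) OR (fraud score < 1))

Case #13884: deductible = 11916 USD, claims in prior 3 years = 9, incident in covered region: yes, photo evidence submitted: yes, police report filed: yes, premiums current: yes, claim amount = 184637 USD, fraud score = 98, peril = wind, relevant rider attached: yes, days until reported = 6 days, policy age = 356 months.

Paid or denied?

Atomic conditions:
  photo evidence submitted: yes → true
  relevant rider attached: yes → true
  NOT police report filed: yes → false
  incident in covered region: yes → true
  policy age between 94 months and 186 months: 356 in [94, 186] is false
  policy age ≥ 209 months: 356 ≥ 209 is true
  premiums current: yes → true
  fraud score = 65: 98 == 65 is false
  claim amount ≥ 129840 USD: 184637 ≥ 129840 is true
  claim amount > 134070 USD: 184637 > 134070 is true
  deductible ≥ 11352 USD: 11916 ≥ 11352 is true
  peril ∈ {vandalism, wind}: wind is in the set → true
  days until reported > 186 days: 6 > 186 is false
  fraud score < 1: 98 < 1 is false
Combine:
[1.2] NOT true = false
[1] true OR false = true
[2.1] NOT false = true
[2.2] NOT true = false
[2] true OR false OR false = true
[3.1] NOT true = false
[3] false OR true = true
[4.3] NOT true = false
[4] false OR true OR false = true
[5] true OR true = true
[6] true OR false OR false = true
[root] true AND true AND true AND true AND true AND true = true
Overall: true → paid

Paid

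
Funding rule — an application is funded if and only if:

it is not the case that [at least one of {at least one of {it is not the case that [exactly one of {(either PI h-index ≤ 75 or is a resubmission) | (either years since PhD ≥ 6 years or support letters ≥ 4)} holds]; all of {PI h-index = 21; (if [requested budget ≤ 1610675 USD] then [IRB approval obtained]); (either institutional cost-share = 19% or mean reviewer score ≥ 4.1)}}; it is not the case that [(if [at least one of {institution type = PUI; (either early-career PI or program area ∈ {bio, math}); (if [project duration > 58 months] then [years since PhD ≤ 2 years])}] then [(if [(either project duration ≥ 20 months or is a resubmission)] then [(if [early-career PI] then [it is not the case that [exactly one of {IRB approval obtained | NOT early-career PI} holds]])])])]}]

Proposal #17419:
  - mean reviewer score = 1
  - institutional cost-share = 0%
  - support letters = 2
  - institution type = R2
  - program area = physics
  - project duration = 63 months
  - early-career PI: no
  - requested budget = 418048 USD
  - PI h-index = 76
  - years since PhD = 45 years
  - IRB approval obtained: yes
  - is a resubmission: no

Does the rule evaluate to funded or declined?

Funded

Atomic conditions:
  PI h-index ≤ 75: 76 ≤ 75 is false
  is a resubmission: no → false
  years since PhD ≥ 6 years: 45 ≥ 6 is true
  support letters ≥ 4: 2 ≥ 4 is false
  PI h-index = 21: 76 == 21 is false
  requested budget ≤ 1610675 USD: 418048 ≤ 1610675 is true
  IRB approval obtained: yes → true
  institutional cost-share = 19%: 0 == 19 is false
  mean reviewer score ≥ 4.1: 1 ≥ 4.1 is false
  institution type = PUI: R2 == PUI is false
  early-career PI: no → false
  program area ∈ {bio, math}: physics is not in the set → false
  project duration > 58 months: 63 > 58 is true
  years since PhD ≤ 2 years: 45 ≤ 2 is false
  project duration ≥ 20 months: 63 ≥ 20 is true
  NOT early-career PI: no → true
Combine:
[1.1.1.1.1] false OR false = false
[1.1.1.1.2] true OR false = true
[1.1.1.1] exactly-one(false, true) = true
[1.1.1] NOT true = false
[1.1.2.2] true → true = true
[1.1.2.3] false OR false = false
[1.1.2] false AND true AND false = false
[1.1] false OR false = false
[1.2.1.1.2] false OR false = false
[1.2.1.1.3] true → false = false
[1.2.1.1] false OR false OR false = false
[1.2.1.2.1] true OR false = true
[1.2.1.2.2.2.1] exactly-one(true, true) = false
[1.2.1.2.2.2] NOT false = true
[1.2.1.2.2] false → true (antecedent false ⇒ implication holds) = true
[1.2.1.2] true → true = true
[1.2.1] false → true (antecedent false ⇒ implication holds) = true
[1.2] NOT true = false
[1] false OR false = false
[root] NOT false = true
Overall: true → funded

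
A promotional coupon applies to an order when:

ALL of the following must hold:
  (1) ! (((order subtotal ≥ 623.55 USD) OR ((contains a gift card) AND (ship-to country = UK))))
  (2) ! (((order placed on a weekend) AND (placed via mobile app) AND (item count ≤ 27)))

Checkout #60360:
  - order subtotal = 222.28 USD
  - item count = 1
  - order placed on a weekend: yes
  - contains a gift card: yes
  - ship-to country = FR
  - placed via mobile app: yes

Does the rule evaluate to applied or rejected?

Atomic conditions:
  order subtotal ≥ 623.55 USD: 222.28 ≥ 623.55 is false
  contains a gift card: yes → true
  ship-to country = UK: FR == UK is false
  order placed on a weekend: yes → true
  placed via mobile app: yes → true
  item count ≤ 27: 1 ≤ 27 is true
Combine:
[1.1.2] true AND false = false
[1.1] false OR false = false
[1] NOT false = true
[2.1] true AND true AND true = true
[2] NOT true = false
[root] true AND false = false
Overall: false → rejected

Rejected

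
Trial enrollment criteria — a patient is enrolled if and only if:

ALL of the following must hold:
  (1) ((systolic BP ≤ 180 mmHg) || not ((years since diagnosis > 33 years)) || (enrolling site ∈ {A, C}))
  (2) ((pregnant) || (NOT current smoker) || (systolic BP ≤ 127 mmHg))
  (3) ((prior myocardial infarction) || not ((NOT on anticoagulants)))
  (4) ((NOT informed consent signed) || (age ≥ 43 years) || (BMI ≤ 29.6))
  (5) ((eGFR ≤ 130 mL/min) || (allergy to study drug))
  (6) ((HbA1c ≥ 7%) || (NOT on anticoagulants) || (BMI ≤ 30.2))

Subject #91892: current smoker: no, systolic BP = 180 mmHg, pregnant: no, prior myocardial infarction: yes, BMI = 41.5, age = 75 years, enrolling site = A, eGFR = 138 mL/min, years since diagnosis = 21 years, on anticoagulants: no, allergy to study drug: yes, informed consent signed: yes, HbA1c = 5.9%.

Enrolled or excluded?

Atomic conditions:
  systolic BP ≤ 180 mmHg: 180 ≤ 180 is true
  years since diagnosis > 33 years: 21 > 33 is false
  enrolling site ∈ {A, C}: A is in the set → true
  pregnant: no → false
  NOT current smoker: no → true
  systolic BP ≤ 127 mmHg: 180 ≤ 127 is false
  prior myocardial infarction: yes → true
  NOT on anticoagulants: no → true
  NOT informed consent signed: yes → false
  age ≥ 43 years: 75 ≥ 43 is true
  BMI ≤ 29.6: 41.5 ≤ 29.6 is false
  eGFR ≤ 130 mL/min: 138 ≤ 130 is false
  allergy to study drug: yes → true
  HbA1c ≥ 7%: 5.9 ≥ 7 is false
  BMI ≤ 30.2: 41.5 ≤ 30.2 is false
Combine:
[1.2] NOT false = true
[1] true OR true OR true = true
[2] false OR true OR false = true
[3.2] NOT true = false
[3] true OR false = true
[4] false OR true OR false = true
[5] false OR true = true
[6] false OR true OR false = true
[root] true AND true AND true AND true AND true AND true = true
Overall: true → enrolled

Enrolled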